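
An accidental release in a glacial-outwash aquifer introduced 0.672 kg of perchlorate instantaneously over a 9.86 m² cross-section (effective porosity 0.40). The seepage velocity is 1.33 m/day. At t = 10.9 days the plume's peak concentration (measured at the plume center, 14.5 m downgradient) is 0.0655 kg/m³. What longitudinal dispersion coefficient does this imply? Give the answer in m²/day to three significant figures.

At the plume center C_max = M/(n_e·A·√(4πDt)), so D = M²/(4πt·(n_e·A·C_max)²).
n_e·A·C_max = 0.40 × 9.86 × 0.0655 = 0.2583 kg/m.
D = 0.672²/(4π × 10.9 × 0.2583²) = 0.0494 m²/day.

0.0494 m²/day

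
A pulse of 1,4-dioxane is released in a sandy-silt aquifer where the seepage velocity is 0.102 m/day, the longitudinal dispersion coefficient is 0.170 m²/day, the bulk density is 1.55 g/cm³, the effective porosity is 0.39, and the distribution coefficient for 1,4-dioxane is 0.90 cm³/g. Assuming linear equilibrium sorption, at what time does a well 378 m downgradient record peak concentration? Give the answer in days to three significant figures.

16900 days

Retardation factor R = 1 + ρ_b·K_d/n = 1 + 1.55 × 0.90/0.39 = 4.577.
Sorption retards both mechanisms: v_R = v/R = 0.02229 m/day, D_R = D/R = 0.03714 m²/day.
Peak time from v_R²t² + 2D_R t − x² = 0: t = (√(D_R² + v_R²x²) − D_R)/v_R².
√(D_R² + v_R²x²) = √(0.03714² + 0.02229² × 378²) = 8.426; v_R² = 0.0004968.
t = (8.426 − 0.03714)/0.0004968 = 16900 days.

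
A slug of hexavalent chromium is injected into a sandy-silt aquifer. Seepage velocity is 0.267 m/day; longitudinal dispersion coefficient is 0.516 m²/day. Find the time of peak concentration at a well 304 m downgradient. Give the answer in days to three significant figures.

1130 days

For the 1D instantaneous-source solution, setting ∂C/∂t = 0 at fixed x gives v²t² + 2Dt − x² = 0, so t = (√(D² + v²x²) − D)/v².
√(D² + v²x²) = √(0.516² + 0.267² × 304²) = 81.17; v² = 0.071289.
t = (81.17 − 0.516)/0.071289 = 1130 days (vs. the pure-advection estimate x/v = 1140 d).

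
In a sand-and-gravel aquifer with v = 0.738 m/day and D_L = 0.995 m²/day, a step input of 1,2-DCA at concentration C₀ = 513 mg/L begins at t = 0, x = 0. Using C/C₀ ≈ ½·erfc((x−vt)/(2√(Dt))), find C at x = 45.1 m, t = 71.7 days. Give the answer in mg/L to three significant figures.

381 mg/L

For a continuous step input, C/C₀ ≈ ½·erfc((x−vt)/(2√(Dt))).
vt = 0.738 × 71.7 = 52.9146 m and 2√(Dt) = 2√(0.995 × 71.7) = 16.89 m.
Argument (x−vt)/(2√(Dt)) = (45.1 − 52.9146)/16.89 = -0.4627; ½·erfc(-0.4627) = 0.7436.
C = 513 × 0.7436 = 381 mg/L.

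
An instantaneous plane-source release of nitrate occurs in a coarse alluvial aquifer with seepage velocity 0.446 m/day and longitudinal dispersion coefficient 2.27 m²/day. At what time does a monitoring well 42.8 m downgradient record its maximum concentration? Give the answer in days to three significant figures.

85.2 days

For the 1D instantaneous-source solution, setting ∂C/∂t = 0 at fixed x gives v²t² + 2Dt − x² = 0, so t = (√(D² + v²x²) − D)/v².
√(D² + v²x²) = √(2.27² + 0.446² × 42.8²) = 19.22; v² = 0.198916.
t = (19.22 − 2.27)/0.198916 = 85.2 days (vs. the pure-advection estimate x/v = 96.0 d).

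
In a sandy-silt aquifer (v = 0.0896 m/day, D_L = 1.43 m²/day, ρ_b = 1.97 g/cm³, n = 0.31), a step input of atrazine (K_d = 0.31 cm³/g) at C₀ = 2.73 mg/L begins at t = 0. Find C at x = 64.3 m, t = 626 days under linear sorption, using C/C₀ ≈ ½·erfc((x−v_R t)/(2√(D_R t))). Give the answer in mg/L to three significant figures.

Retardation factor R = 1 + ρ_b·K_d/n = 1 + 1.97 × 0.31/0.31 = 2.970.
Sorption retards both mechanisms: v_R = v/R = 0.03017 m/day, D_R = D/R = 0.4815 m²/day.
v_R·t = 0.03017 × 626 = 18.88642 m; 2√(D_R t) = 34.72 m; argument = (64.3 − 18.88642)/34.72 = 1.308.
C = C₀ × ½·erfc(1.308) = 2.73 × 0.03217 = 0.0878 mg/L.

0.0878 mg/L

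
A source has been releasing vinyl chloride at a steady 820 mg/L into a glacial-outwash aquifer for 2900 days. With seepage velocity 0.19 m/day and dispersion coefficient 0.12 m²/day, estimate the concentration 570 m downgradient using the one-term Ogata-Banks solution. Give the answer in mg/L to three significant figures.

193 mg/L

For a continuous step input, C/C₀ ≈ ½·erfc((x−vt)/(2√(Dt))).
vt = 0.19 × 2900 = 551 m and 2√(Dt) = 2√(0.12 × 2900) = 37.31 m.
Argument (x−vt)/(2√(Dt)) = (570 − 551)/37.31 = 0.5092; ½·erfc(0.5092) = 0.2357.
C = 820 × 0.2357 = 193 mg/L.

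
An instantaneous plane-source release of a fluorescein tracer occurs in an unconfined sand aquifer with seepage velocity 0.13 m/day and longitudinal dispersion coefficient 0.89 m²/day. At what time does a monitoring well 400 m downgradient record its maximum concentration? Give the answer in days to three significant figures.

For the 1D instantaneous-source solution, setting ∂C/∂t = 0 at fixed x gives v²t² + 2Dt − x² = 0, so t = (√(D² + v²x²) − D)/v².
√(D² + v²x²) = √(0.89² + 0.13² × 400²) = 52.01; v² = 0.0169.
t = (52.01 − 0.89)/0.0169 = 3020 days (vs. the pure-advection estimate x/v = 3080 d).

3020 days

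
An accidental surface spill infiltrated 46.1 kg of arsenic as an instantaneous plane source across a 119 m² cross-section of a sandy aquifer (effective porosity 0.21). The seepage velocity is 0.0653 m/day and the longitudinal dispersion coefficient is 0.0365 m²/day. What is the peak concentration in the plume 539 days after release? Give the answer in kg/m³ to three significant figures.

The peak of an instantaneous 1D plume sits at x = vt; there the Gaussian factor is 1 and C_max = M/(n_e·A·√(4πDt)), where n_e·A is the pore area the mass is dissolved in.
√(4πDt) = √(4π × 0.0365 × 539) = 15.72 m, so C_max = 46.1/(0.21 × 119 × 15.72) = 0.117 kg/m³.

0.117 kg/m³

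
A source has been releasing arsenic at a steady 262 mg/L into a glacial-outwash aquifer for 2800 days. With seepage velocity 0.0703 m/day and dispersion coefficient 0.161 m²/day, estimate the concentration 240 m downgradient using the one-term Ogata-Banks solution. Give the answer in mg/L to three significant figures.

For a continuous step input, C/C₀ ≈ ½·erfc((x−vt)/(2√(Dt))).
vt = 0.0703 × 2800 = 196.84 m and 2√(Dt) = 2√(0.161 × 2800) = 42.46 m.
Argument (x−vt)/(2√(Dt)) = (240 − 196.84)/42.46 = 1.016; ½·erfc(1.016) = 0.07538.
C = 262 × 0.07538 = 19.7 mg/L.

19.7 mg/L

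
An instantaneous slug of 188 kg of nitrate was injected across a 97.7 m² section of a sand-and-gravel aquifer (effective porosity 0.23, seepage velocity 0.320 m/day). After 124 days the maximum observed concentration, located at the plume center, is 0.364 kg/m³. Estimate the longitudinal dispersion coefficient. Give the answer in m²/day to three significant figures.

At the plume center C_max = M/(n_e·A·√(4πDt)), so D = M²/(4πt·(n_e·A·C_max)²).
n_e·A·C_max = 0.23 × 97.7 × 0.364 = 8.179 kg/m.
D = 188²/(4π × 124 × 8.179²) = 0.339 m²/day.

0.339 m²/day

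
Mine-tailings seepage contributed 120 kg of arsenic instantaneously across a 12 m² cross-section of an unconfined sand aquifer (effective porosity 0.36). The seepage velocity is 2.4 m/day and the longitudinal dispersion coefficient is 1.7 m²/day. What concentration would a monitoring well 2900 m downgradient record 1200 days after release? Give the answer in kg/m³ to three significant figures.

0.165 kg/m³

For an instantaneous plane source, C(x,t) = M/(n_e·A·√(4πDt)) · exp(−(x−vt)²/(4Dt)), with n_e·A the pore (flow) area.
Plume center vt = 2.4 × 1200 = 2880 m, so the well at 2900 m is 20 m downgradient of the peak.
√(4πDt) = 160.1 m, giving peak height M/(n_e·A·√(4πDt)) = 120/(0.36 × 12 × 160.1) = 0.1735 kg/m³.
(x−vt)²/(4Dt) = (20)²/(4 × 1.7 × 1200) = 0.04902; exp(−0.04902) = 0.9522.
C = 0.1735 × 0.9522 = 0.165 kg/m³.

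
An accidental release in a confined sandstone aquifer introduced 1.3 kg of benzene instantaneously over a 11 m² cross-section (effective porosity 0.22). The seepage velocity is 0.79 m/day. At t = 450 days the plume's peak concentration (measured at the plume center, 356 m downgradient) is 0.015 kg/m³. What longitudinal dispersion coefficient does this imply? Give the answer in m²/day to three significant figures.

At the plume center C_max = M/(n_e·A·√(4πDt)), so D = M²/(4πt·(n_e·A·C_max)²).
n_e·A·C_max = 0.22 × 11 × 0.015 = 0.03630 kg/m.
D = 1.3²/(4π × 450 × 0.03630²) = 0.227 m²/day.

0.227 m²/day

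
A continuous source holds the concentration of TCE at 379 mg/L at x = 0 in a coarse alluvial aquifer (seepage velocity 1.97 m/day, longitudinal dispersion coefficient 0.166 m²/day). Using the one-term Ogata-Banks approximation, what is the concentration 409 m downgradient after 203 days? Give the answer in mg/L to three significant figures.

For a continuous step input, C/C₀ ≈ ½·erfc((x−vt)/(2√(Dt))).
vt = 1.97 × 203 = 399.91 m and 2√(Dt) = 2√(0.166 × 203) = 11.61 m.
Argument (x−vt)/(2√(Dt)) = (409 − 399.91)/11.61 = 0.7829; ½·erfc(0.7829) = 0.1341.
C = 379 × 0.1341 = 50.8 mg/L.

50.8 mg/L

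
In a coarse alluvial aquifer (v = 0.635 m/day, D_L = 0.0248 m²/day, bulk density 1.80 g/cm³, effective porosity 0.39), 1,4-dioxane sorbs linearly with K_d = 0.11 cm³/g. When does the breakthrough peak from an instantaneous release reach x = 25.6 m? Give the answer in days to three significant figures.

60.7 days

Retardation factor R = 1 + ρ_b·K_d/n = 1 + 1.80 × 0.11/0.39 = 1.508.
Sorption retards both mechanisms: v_R = v/R = 0.4211 m/day, D_R = D/R = 0.01645 m²/day.
Peak time from v_R²t² + 2D_R t − x² = 0: t = (√(D_R² + v_R²x²) − D_R)/v_R².
√(D_R² + v_R²x²) = √(0.01645² + 0.4211² × 25.6²) = 10.78; v_R² = 0.1773.
t = (10.78 − 0.01645)/0.1773 = 60.7 days.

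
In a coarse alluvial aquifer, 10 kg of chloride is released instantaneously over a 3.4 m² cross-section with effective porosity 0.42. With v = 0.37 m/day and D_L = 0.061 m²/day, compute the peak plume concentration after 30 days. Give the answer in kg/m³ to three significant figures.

1.46 kg/m³

The peak of an instantaneous 1D plume sits at x = vt; there the Gaussian factor is 1 and C_max = M/(n_e·A·√(4πDt)), where n_e·A is the pore area the mass is dissolved in.
√(4πDt) = √(4π × 0.061 × 30) = 4.795 m, so C_max = 10/(0.42 × 3.4 × 4.795) = 1.46 kg/m³.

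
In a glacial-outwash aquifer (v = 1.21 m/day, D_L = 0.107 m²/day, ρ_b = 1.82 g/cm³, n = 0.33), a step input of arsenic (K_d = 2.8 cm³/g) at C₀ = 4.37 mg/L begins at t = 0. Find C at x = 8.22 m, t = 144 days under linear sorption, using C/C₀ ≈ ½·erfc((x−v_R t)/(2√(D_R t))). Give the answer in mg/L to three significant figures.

4.19 mg/L

Retardation factor R = 1 + ρ_b·K_d/n = 1 + 1.82 × 2.8/0.33 = 16.44.
Sorption retards both mechanisms: v_R = v/R = 0.07360 m/day, D_R = D/R = 0.006509 m²/day.
v_R·t = 0.07360 × 144 = 10.5984 m; 2√(D_R t) = 1.936 m; argument = (8.22 − 10.5984)/1.936 = -1.229.
C = C₀ × ½·erfc(-1.229) = 4.37 × 0.9589 = 4.19 mg/L.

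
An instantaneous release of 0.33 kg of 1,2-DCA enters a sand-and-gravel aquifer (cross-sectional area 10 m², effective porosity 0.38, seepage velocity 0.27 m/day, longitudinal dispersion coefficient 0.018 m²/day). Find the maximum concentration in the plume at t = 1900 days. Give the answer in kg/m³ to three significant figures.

0.00419 kg/m³

The peak of an instantaneous 1D plume sits at x = vt; there the Gaussian factor is 1 and C_max = M/(n_e·A·√(4πDt)), where n_e·A is the pore area the mass is dissolved in.
√(4πDt) = √(4π × 0.018 × 1900) = 20.73 m, so C_max = 0.33/(0.38 × 10 × 20.73) = 0.00419 kg/m³.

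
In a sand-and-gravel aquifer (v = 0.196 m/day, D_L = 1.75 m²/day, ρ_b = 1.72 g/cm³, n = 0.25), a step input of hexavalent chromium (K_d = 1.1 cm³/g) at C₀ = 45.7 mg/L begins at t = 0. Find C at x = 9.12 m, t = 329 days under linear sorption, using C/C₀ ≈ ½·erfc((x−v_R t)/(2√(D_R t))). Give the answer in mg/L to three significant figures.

Retardation factor R = 1 + ρ_b·K_d/n = 1 + 1.72 × 1.1/0.25 = 8.568.
Sorption retards both mechanisms: v_R = v/R = 0.02288 m/day, D_R = D/R = 0.2042 m²/day.
v_R·t = 0.02288 × 329 = 7.52752 m; 2√(D_R t) = 16.39 m; argument = (9.12 − 7.52752)/16.39 = 0.09716.
C = C₀ × ½·erfc(0.09716) = 45.7 × 0.4454 = 20.4 mg/L.

20.4 mg/L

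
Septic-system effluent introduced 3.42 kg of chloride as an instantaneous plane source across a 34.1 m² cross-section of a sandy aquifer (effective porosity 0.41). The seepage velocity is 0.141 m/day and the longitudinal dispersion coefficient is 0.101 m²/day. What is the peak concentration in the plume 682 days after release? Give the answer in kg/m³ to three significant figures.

0.00831 kg/m³

The peak of an instantaneous 1D plume sits at x = vt; there the Gaussian factor is 1 and C_max = M/(n_e·A·√(4πDt)), where n_e·A is the pore area the mass is dissolved in.
√(4πDt) = √(4π × 0.101 × 682) = 29.42 m, so C_max = 3.42/(0.41 × 34.1 × 29.42) = 0.00831 kg/m³.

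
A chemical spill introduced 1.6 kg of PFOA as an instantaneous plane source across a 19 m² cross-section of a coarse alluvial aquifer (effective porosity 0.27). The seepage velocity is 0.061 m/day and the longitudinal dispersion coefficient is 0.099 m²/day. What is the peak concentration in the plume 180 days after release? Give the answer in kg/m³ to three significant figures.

The peak of an instantaneous 1D plume sits at x = vt; there the Gaussian factor is 1 and C_max = M/(n_e·A·√(4πDt)), where n_e·A is the pore area the mass is dissolved in.
√(4πDt) = √(4π × 0.099 × 180) = 14.96 m, so C_max = 1.6/(0.27 × 19 × 14.96) = 0.0208 kg/m³.

0.0208 kg/m³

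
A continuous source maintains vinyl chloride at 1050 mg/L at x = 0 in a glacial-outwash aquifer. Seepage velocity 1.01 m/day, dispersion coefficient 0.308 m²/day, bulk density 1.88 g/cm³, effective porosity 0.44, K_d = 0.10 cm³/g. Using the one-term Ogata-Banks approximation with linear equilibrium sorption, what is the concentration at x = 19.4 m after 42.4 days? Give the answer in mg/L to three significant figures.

1040 mg/L

Retardation factor R = 1 + ρ_b·K_d/n = 1 + 1.88 × 0.10/0.44 = 1.427.
Sorption retards both mechanisms: v_R = v/R = 0.7078 m/day, D_R = D/R = 0.2158 m²/day.
v_R·t = 0.7078 × 42.4 = 30.01072 m; 2√(D_R t) = 6.050 m; argument = (19.4 − 30.01072)/6.050 = -1.754.
C = C₀ × ½·erfc(-1.754) = 1050 × 0.9934 = 1040 mg/L.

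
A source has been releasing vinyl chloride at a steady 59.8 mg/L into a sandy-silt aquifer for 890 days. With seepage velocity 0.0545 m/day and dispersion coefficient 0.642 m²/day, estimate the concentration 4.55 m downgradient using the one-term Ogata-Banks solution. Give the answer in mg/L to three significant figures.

For a continuous step input, C/C₀ ≈ ½·erfc((x−vt)/(2√(Dt))).
vt = 0.0545 × 890 = 48.505 m and 2√(Dt) = 2√(0.642 × 890) = 47.81 m.
Argument (x−vt)/(2√(Dt)) = (4.55 − 48.505)/47.81 = -0.9194; ½·erfc(-0.9194) = 0.9032.
C = 59.8 × 0.9032 = 54.0 mg/L.

54.0 mg/L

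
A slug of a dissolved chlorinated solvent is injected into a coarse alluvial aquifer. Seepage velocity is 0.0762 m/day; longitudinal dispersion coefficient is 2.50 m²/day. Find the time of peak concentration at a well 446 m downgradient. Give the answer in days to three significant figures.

For the 1D instantaneous-source solution, setting ∂C/∂t = 0 at fixed x gives v²t² + 2Dt − x² = 0, so t = (√(D² + v²x²) − D)/v².
√(D² + v²x²) = √(2.50² + 0.0762² × 446²) = 34.08; v² = 0.00580644.
t = (34.08 − 2.50)/0.00580644 = 5440 days (vs. the pure-advection estimate x/v = 5850 d).

5440 days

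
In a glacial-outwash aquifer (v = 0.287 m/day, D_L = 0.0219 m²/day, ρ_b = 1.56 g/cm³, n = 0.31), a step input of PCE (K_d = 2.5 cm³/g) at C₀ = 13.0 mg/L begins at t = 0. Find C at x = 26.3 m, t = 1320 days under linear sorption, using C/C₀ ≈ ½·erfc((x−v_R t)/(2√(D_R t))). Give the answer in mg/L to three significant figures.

10.1 mg/L

Retardation factor R = 1 + ρ_b·K_d/n = 1 + 1.56 × 2.5/0.31 = 13.58.
Sorption retards both mechanisms: v_R = v/R = 0.02113 m/day, D_R = D/R = 0.001613 m²/day.
v_R·t = 0.02113 × 1320 = 27.8916 m; 2√(D_R t) = 2.918 m; argument = (26.3 − 27.8916)/2.918 = -0.5454.
C = C₀ × ½·erfc(-0.5454) = 13.0 × 0.7797 = 10.1 mg/L.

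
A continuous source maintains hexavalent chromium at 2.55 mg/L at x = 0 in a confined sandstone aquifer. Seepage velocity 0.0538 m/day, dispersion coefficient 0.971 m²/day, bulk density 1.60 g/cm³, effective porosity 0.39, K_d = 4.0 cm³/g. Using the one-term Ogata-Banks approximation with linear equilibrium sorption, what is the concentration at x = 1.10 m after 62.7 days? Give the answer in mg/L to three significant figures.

0.933 mg/L

Retardation factor R = 1 + ρ_b·K_d/n = 1 + 1.60 × 4.0/0.39 = 17.41.
Sorption retards both mechanisms: v_R = v/R = 0.003090 m/day, D_R = D/R = 0.05577 m²/day.
v_R·t = 0.003090 × 62.7 = 0.193743 m; 2√(D_R t) = 3.740 m; argument = (1.10 − 0.193743)/3.740 = 0.2423.
C = C₀ × ½·erfc(0.2423) = 2.55 × 0.3659 = 0.933 mg/L.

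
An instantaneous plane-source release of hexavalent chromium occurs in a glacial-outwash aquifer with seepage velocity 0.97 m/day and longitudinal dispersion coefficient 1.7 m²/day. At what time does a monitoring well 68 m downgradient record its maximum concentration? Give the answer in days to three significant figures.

68.3 days

For the 1D instantaneous-source solution, setting ∂C/∂t = 0 at fixed x gives v²t² + 2Dt − x² = 0, so t = (√(D² + v²x²) − D)/v².
√(D² + v²x²) = √(1.7² + 0.97² × 68²) = 65.98; v² = 0.9409.
t = (65.98 − 1.7)/0.9409 = 68.3 days (vs. the pure-advection estimate x/v = 70.1 d).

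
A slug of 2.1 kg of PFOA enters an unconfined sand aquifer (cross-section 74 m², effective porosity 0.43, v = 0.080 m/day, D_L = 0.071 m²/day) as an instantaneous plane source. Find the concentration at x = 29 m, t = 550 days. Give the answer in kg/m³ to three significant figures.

For an instantaneous plane source, C(x,t) = M/(n_e·A·√(4πDt)) · exp(−(x−vt)²/(4Dt)), with n_e·A the pore (flow) area.
Plume center vt = 0.080 × 550 = 44 m, so the well at 29 m is 15 m upgradient of the peak.
√(4πDt) = 22.15 m, giving peak height M/(n_e·A·√(4πDt)) = 2.1/(0.43 × 74 × 22.15) = 0.002980 kg/m³.
(x−vt)²/(4Dt) = (-15)²/(4 × 0.071 × 550) = 1.440; exp(−1.440) = 0.2369.
C = 0.002980 × 0.2369 = 0.000706 kg/m³.

0.000706 kg/m³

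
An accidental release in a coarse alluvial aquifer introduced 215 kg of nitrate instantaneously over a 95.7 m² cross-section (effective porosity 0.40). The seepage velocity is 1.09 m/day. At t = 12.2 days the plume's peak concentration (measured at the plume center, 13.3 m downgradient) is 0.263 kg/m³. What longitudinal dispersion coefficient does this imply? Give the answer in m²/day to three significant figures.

At the plume center C_max = M/(n_e·A·√(4πDt)), so D = M²/(4πt·(n_e·A·C_max)²).
n_e·A·C_max = 0.40 × 95.7 × 0.263 = 10.07 kg/m.
D = 215²/(4π × 12.2 × 10.07²) = 2.97 m²/day.

2.97 m²/day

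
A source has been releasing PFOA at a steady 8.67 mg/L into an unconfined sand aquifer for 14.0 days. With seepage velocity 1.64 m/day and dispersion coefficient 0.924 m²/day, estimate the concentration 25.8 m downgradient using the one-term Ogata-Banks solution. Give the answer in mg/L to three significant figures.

For a continuous step input, C/C₀ ≈ ½·erfc((x−vt)/(2√(Dt))).
vt = 1.64 × 14.0 = 22.96 m and 2√(Dt) = 2√(0.924 × 14.0) = 7.193 m.
Argument (x−vt)/(2√(Dt)) = (25.8 − 22.96)/7.193 = 0.3948; ½·erfc(0.3948) = 0.2883.
C = 8.67 × 0.2883 = 2.50 mg/L.

2.50 mg/L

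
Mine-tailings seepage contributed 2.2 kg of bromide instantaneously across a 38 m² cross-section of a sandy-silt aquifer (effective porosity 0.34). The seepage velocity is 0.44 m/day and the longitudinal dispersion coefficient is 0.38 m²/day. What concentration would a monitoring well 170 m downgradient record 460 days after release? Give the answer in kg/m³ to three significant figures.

For an instantaneous plane source, C(x,t) = M/(n_e·A·√(4πDt)) · exp(−(x−vt)²/(4Dt)), with n_e·A the pore (flow) area.
Plume center vt = 0.44 × 460 = 202.4 m, so the well at 170 m is 32.4 m upgradient of the peak.
√(4πDt) = 46.87 m, giving peak height M/(n_e·A·√(4πDt)) = 2.2/(0.34 × 38 × 46.87) = 0.003633 kg/m³.
(x−vt)²/(4Dt) = (-32.4)²/(4 × 0.38 × 460) = 1.501; exp(−1.501) = 0.2229.
C = 0.003633 × 0.2229 = 0.000810 kg/m³.

0.000810 kg/m³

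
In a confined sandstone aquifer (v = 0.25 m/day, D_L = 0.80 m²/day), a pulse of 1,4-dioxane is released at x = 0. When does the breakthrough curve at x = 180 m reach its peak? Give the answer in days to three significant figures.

For the 1D instantaneous-source solution, setting ∂C/∂t = 0 at fixed x gives v²t² + 2Dt − x² = 0, so t = (√(D² + v²x²) − D)/v².
√(D² + v²x²) = √(0.80² + 0.25² × 180²) = 45.01; v² = 0.0625.
t = (45.01 − 0.80)/0.0625 = 707 days (vs. the pure-advection estimate x/v = 720 d).

707 days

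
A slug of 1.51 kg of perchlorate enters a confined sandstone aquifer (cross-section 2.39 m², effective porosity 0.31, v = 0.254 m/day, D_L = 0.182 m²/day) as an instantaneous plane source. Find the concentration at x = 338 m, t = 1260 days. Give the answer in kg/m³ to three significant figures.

For an instantaneous plane source, C(x,t) = M/(n_e·A·√(4πDt)) · exp(−(x−vt)²/(4Dt)), with n_e·A the pore (flow) area.
Plume center vt = 0.254 × 1260 = 320.04 m, so the well at 338 m is 17.96 m downgradient of the peak.
√(4πDt) = 53.68 m, giving peak height M/(n_e·A·√(4πDt)) = 1.51/(0.31 × 2.39 × 53.68) = 0.03797 kg/m³.
(x−vt)²/(4Dt) = (17.96)²/(4 × 0.182 × 1260) = 0.3517; exp(−0.3517) = 0.7035.
C = 0.03797 × 0.7035 = 0.0267 kg/m³.

0.0267 kg/m³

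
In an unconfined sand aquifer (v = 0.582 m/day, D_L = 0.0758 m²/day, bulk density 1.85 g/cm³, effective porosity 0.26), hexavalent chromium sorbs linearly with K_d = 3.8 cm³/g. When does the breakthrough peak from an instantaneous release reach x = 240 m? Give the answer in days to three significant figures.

Retardation factor R = 1 + ρ_b·K_d/n = 1 + 1.85 × 3.8/0.26 = 28.04.
Sorption retards both mechanisms: v_R = v/R = 0.02076 m/day, D_R = D/R = 0.002703 m²/day.
Peak time from v_R²t² + 2D_R t − x² = 0: t = (√(D_R² + v_R²x²) − D_R)/v_R².
√(D_R² + v_R²x²) = √(0.002703² + 0.02076² × 240²) = 4.982; v_R² = 0.0004310.
t = (4.982 − 0.002703)/0.0004310 = 11600 days.

11600 days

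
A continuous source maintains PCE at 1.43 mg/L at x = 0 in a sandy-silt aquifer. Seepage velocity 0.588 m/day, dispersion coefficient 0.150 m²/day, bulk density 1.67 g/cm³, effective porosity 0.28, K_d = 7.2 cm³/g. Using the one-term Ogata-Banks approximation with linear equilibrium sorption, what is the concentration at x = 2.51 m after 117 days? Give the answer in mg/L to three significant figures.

Retardation factor R = 1 + ρ_b·K_d/n = 1 + 1.67 × 7.2/0.28 = 43.94.
Sorption retards both mechanisms: v_R = v/R = 0.01338 m/day, D_R = D/R = 0.003414 m²/day.
v_R·t = 0.01338 × 117 = 1.56546 m; 2√(D_R t) = 1.264 m; argument = (2.51 − 1.56546)/1.264 = 0.7473.
C = C₀ × ½·erfc(0.7473) = 1.43 × 0.1453 = 0.208 mg/L.

0.208 mg/L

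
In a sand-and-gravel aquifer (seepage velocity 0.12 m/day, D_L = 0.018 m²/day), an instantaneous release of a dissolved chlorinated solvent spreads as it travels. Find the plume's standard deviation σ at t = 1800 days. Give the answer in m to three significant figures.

8.05 m

Dispersive spreading gives a Gaussian with σ² = 2Dt; advection only shifts the center.
σ = √(2 × 0.018 × 1800) = 8.05 m.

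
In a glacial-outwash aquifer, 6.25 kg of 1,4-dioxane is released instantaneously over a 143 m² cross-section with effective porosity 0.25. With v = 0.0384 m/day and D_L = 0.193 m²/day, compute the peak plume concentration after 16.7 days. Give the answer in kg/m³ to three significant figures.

0.0275 kg/m³

The peak of an instantaneous 1D plume sits at x = vt; there the Gaussian factor is 1 and C_max = M/(n_e·A·√(4πDt)), where n_e·A is the pore area the mass is dissolved in.
√(4πDt) = √(4π × 0.193 × 16.7) = 6.364 m, so C_max = 6.25/(0.25 × 143 × 6.364) = 0.0275 kg/m³.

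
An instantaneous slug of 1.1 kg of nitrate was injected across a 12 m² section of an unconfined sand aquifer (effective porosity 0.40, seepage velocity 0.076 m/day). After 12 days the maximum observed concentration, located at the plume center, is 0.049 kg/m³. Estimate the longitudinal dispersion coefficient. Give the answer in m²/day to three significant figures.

At the plume center C_max = M/(n_e·A·√(4πDt)), so D = M²/(4πt·(n_e·A·C_max)²).
n_e·A·C_max = 0.40 × 12 × 0.049 = 0.2352 kg/m.
D = 1.1²/(4π × 12 × 0.2352²) = 0.145 m²/day.

0.145 m²/day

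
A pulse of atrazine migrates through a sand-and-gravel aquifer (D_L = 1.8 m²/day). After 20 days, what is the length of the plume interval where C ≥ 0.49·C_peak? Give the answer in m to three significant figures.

The plume is Gaussian with σ = √(2Dt) = √(2 × 1.8 × 20) = 8.485 m.
C/C_peak = exp(−Δx²/(2σ²)) = 0.49 ⇒ Δx = σ·√(−2 ln 0.49) = 8.485 × 1.194 = 10.13 m.
Width = 2Δx = 20.3 m.

20.3 m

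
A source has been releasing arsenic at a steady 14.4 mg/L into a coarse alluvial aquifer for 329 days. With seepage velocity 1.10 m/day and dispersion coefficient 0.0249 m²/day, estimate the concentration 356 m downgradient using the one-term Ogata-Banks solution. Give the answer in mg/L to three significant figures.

13.4 mg/L

For a continuous step input, C/C₀ ≈ ½·erfc((x−vt)/(2√(Dt))).
vt = 1.10 × 329 = 361.9 m and 2√(Dt) = 2√(0.0249 × 329) = 5.724 m.
Argument (x−vt)/(2√(Dt)) = (356 − 361.9)/5.724 = -1.031; ½·erfc(-1.031) = 0.9276.
C = 14.4 × 0.9276 = 13.4 mg/L.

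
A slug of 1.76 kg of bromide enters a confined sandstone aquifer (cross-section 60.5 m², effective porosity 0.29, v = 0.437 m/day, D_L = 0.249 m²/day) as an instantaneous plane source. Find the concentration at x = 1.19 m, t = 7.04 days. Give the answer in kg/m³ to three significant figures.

0.0129 kg/m³

For an instantaneous plane source, C(x,t) = M/(n_e·A·√(4πDt)) · exp(−(x−vt)²/(4Dt)), with n_e·A the pore (flow) area.
Plume center vt = 0.437 × 7.04 = 3.07648 m, so the well at 1.19 m is 1.88648 m upgradient of the peak.
√(4πDt) = 4.693 m, giving peak height M/(n_e·A·√(4πDt)) = 1.76/(0.29 × 60.5 × 4.693) = 0.02138 kg/m³.
(x−vt)²/(4Dt) = (-1.88648)²/(4 × 0.249 × 7.04) = 0.5075; exp(−0.5075) = 0.6020.
C = 0.02138 × 0.6020 = 0.0129 kg/m³.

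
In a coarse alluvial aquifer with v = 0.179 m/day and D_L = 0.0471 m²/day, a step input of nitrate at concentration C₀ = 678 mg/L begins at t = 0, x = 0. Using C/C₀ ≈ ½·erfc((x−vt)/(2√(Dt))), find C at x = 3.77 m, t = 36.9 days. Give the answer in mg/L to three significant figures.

For a continuous step input, C/C₀ ≈ ½·erfc((x−vt)/(2√(Dt))).
vt = 0.179 × 36.9 = 6.6051 m and 2√(Dt) = 2√(0.0471 × 36.9) = 2.637 m.
Argument (x−vt)/(2√(Dt)) = (3.77 − 6.6051)/2.637 = -1.075; ½·erfc(-1.075) = 0.9358.
C = 678 × 0.9358 = 634 mg/L.

634 mg/L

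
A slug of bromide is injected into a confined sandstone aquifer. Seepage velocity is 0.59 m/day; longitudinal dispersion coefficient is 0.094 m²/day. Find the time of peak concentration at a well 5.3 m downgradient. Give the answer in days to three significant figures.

8.72 days

For the 1D instantaneous-source solution, setting ∂C/∂t = 0 at fixed x gives v²t² + 2Dt − x² = 0, so t = (√(D² + v²x²) − D)/v².
√(D² + v²x²) = √(0.094² + 0.59² × 5.3²) = 3.128; v² = 0.3481.
t = (3.128 − 0.094)/0.3481 = 8.72 days (vs. the pure-advection estimate x/v = 8.98 d).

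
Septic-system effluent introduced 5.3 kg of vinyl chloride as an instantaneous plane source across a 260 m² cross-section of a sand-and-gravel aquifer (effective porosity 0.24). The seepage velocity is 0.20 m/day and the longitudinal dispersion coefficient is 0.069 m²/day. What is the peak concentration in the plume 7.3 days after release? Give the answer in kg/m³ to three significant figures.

0.0338 kg/m³

The peak of an instantaneous 1D plume sits at x = vt; there the Gaussian factor is 1 and C_max = M/(n_e·A·√(4πDt)), where n_e·A is the pore area the mass is dissolved in.
√(4πDt) = √(4π × 0.069 × 7.3) = 2.516 m, so C_max = 5.3/(0.24 × 260 × 2.516) = 0.0338 kg/m³.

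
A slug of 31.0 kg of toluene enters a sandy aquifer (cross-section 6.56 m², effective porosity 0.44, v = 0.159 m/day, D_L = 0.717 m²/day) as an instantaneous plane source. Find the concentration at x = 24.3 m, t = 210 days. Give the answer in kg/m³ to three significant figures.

0.215 kg/m³

For an instantaneous plane source, C(x,t) = M/(n_e·A·√(4πDt)) · exp(−(x−vt)²/(4Dt)), with n_e·A the pore (flow) area.
Plume center vt = 0.159 × 210 = 33.39 m, so the well at 24.3 m is 9.09 m upgradient of the peak.
√(4πDt) = 43.50 m, giving peak height M/(n_e·A·√(4πDt)) = 31.0/(0.44 × 6.56 × 43.50) = 0.2469 kg/m³.
(x−vt)²/(4Dt) = (-9.09)²/(4 × 0.717 × 210) = 0.1372; exp(−0.1372) = 0.8718.
C = 0.2469 × 0.8718 = 0.215 kg/m³.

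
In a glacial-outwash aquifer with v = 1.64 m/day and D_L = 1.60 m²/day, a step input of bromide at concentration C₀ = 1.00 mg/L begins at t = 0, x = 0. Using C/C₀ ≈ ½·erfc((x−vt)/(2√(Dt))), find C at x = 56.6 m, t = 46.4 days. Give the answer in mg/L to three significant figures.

0.945 mg/L

For a continuous step input, C/C₀ ≈ ½·erfc((x−vt)/(2√(Dt))).
vt = 1.64 × 46.4 = 76.096 m and 2√(Dt) = 2√(1.60 × 46.4) = 17.23 m.
Argument (x−vt)/(2√(Dt)) = (56.6 − 76.096)/17.23 = -1.132; ½·erfc(-1.132) = 0.9453.
C = 1.00 × 0.9453 = 0.945 mg/L.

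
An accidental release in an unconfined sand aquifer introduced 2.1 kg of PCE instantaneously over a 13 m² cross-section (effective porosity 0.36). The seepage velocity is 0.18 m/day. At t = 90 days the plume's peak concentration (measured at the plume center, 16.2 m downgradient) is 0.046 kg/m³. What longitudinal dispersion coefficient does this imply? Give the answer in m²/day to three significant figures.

0.0841 m²/day

At the plume center C_max = M/(n_e·A·√(4πDt)), so D = M²/(4πt·(n_e·A·C_max)²).
n_e·A·C_max = 0.36 × 13 × 0.046 = 0.2153 kg/m.
D = 2.1²/(4π × 90 × 0.2153²) = 0.0841 m²/day.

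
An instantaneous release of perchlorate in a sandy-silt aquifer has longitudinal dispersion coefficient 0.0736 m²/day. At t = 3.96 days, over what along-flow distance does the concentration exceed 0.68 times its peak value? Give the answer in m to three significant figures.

1.34 m

The plume is Gaussian with σ = √(2Dt) = √(2 × 0.0736 × 3.96) = 0.7635 m.
C/C_peak = exp(−Δx²/(2σ²)) = 0.68 ⇒ Δx = σ·√(−2 ln 0.68) = 0.7635 × 0.8783 = 0.6706 m.
Width = 2Δx = 1.34 m.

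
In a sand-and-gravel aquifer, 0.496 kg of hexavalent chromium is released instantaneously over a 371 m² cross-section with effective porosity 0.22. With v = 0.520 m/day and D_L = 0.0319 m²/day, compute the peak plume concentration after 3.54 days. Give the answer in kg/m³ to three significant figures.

0.00510 kg/m³

The peak of an instantaneous 1D plume sits at x = vt; there the Gaussian factor is 1 and C_max = M/(n_e·A·√(4πDt)), where n_e·A is the pore area the mass is dissolved in.
√(4πDt) = √(4π × 0.0319 × 3.54) = 1.191 m, so C_max = 0.496/(0.22 × 371 × 1.191) = 0.00510 kg/m³.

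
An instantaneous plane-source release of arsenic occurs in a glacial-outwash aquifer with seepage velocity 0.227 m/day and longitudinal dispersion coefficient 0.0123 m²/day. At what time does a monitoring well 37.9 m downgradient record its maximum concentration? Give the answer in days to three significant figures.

For the 1D instantaneous-source solution, setting ∂C/∂t = 0 at fixed x gives v²t² + 2Dt − x² = 0, so t = (√(D² + v²x²) − D)/v².
√(D² + v²x²) = √(0.0123² + 0.227² × 37.9²) = 8.603; v² = 0.051529.
t = (8.603 − 0.0123)/0.051529 = 167 days (vs. the pure-advection estimate x/v = 167 d).

167 days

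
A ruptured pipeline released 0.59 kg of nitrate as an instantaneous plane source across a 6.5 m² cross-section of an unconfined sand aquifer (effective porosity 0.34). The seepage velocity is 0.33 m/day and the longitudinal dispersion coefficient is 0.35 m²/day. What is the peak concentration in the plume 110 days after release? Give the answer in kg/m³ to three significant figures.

0.0121 kg/m³

The peak of an instantaneous 1D plume sits at x = vt; there the Gaussian factor is 1 and C_max = M/(n_e·A·√(4πDt)), where n_e·A is the pore area the mass is dissolved in.
√(4πDt) = √(4π × 0.35 × 110) = 22.00 m, so C_max = 0.59/(0.34 × 6.5 × 22.00) = 0.0121 kg/m³.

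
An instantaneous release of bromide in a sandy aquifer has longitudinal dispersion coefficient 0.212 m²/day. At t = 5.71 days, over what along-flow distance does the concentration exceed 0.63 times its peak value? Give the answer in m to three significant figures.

The plume is Gaussian with σ = √(2Dt) = √(2 × 0.212 × 5.71) = 1.556 m.
C/C_peak = exp(−Δx²/(2σ²)) = 0.63 ⇒ Δx = σ·√(−2 ln 0.63) = 1.556 × 0.9613 = 1.496 m.
Width = 2Δx = 2.99 m.

2.99 m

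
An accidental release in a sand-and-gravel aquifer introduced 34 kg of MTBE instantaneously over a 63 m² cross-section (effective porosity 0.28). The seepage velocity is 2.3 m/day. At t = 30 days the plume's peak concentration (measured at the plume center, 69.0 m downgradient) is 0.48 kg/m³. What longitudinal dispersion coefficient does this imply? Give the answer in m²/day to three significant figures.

0.0428 m²/day

At the plume center C_max = M/(n_e·A·√(4πDt)), so D = M²/(4πt·(n_e·A·C_max)²).
n_e·A·C_max = 0.28 × 63 × 0.48 = 8.467 kg/m.
D = 34²/(4π × 30 × 8.467²) = 0.0428 m²/day.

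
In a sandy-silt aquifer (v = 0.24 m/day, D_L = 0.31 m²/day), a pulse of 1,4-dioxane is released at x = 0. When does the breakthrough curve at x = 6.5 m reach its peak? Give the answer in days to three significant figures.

For the 1D instantaneous-source solution, setting ∂C/∂t = 0 at fixed x gives v²t² + 2Dt − x² = 0, so t = (√(D² + v²x²) − D)/v².
√(D² + v²x²) = √(0.31² + 0.24² × 6.5²) = 1.591; v² = 0.0576.
t = (1.591 − 0.31)/0.0576 = 22.2 days (vs. the pure-advection estimate x/v = 27.1 d).

22.2 days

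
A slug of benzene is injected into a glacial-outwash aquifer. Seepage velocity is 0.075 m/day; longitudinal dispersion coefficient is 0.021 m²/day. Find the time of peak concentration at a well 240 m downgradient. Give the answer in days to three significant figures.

3200 days

For the 1D instantaneous-source solution, setting ∂C/∂t = 0 at fixed x gives v²t² + 2Dt − x² = 0, so t = (√(D² + v²x²) − D)/v².
√(D² + v²x²) = √(0.021² + 0.075² × 240²) = 18.00; v² = 0.005625.
t = (18.00 − 0.021)/0.005625 = 3200 days (vs. the pure-advection estimate x/v = 3200 d).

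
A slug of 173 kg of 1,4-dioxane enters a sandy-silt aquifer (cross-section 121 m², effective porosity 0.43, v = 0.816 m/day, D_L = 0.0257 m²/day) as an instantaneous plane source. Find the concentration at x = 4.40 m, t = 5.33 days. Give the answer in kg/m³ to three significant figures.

2.52 kg/m³

For an instantaneous plane source, C(x,t) = M/(n_e·A·√(4πDt)) · exp(−(x−vt)²/(4Dt)), with n_e·A the pore (flow) area.
Plume center vt = 0.816 × 5.33 = 4.34928 m, so the well at 4.40 m is 0.05072 m downgradient of the peak.
√(4πDt) = 1.312 m, giving peak height M/(n_e·A·√(4πDt)) = 173/(0.43 × 121 × 1.312) = 2.534 kg/m³.
(x−vt)²/(4Dt) = (0.05072)²/(4 × 0.0257 × 5.33) = 0.004695; exp(−0.004695) = 0.9953.
C = 2.534 × 0.9953 = 2.52 kg/m³.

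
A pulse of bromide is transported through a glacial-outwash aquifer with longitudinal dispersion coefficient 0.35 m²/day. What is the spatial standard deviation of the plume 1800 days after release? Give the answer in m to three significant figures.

35.5 m

Dispersive spreading gives a Gaussian with σ² = 2Dt; advection only shifts the center.
σ = √(2 × 0.35 × 1800) = 35.5 m.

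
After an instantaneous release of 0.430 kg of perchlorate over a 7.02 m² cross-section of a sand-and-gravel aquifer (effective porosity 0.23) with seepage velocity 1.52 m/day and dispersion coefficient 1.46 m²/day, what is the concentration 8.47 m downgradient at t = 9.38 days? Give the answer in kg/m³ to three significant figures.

For an instantaneous plane source, C(x,t) = M/(n_e·A·√(4πDt)) · exp(−(x−vt)²/(4Dt)), with n_e·A the pore (flow) area.
Plume center vt = 1.52 × 9.38 = 14.2576 m, so the well at 8.47 m is 5.7876 m upgradient of the peak.
√(4πDt) = 13.12 m, giving peak height M/(n_e·A·√(4πDt)) = 0.430/(0.23 × 7.02 × 13.12) = 0.02030 kg/m³.
(x−vt)²/(4Dt) = (-5.7876)²/(4 × 1.46 × 9.38) = 0.6115; exp(−0.6115) = 0.5425.
C = 0.02030 × 0.5425 = 0.0110 kg/m³.

0.0110 kg/m³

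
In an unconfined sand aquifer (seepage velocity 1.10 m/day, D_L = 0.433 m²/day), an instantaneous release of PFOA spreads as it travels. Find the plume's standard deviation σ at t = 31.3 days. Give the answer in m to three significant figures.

5.21 m

Dispersive spreading gives a Gaussian with σ² = 2Dt; advection only shifts the center.
σ = √(2 × 0.433 × 31.3) = 5.21 m.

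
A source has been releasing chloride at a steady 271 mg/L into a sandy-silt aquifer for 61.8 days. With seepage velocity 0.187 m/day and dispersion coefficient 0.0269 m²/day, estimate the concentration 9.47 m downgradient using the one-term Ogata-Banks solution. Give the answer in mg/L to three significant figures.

237 mg/L

For a continuous step input, C/C₀ ≈ ½·erfc((x−vt)/(2√(Dt))).
vt = 0.187 × 61.8 = 11.5566 m and 2√(Dt) = 2√(0.0269 × 61.8) = 2.579 m.
Argument (x−vt)/(2√(Dt)) = (9.47 − 11.5566)/2.579 = -0.8091; ½·erfc(-0.8091) = 0.8737.
C = 271 × 0.8737 = 237 mg/L.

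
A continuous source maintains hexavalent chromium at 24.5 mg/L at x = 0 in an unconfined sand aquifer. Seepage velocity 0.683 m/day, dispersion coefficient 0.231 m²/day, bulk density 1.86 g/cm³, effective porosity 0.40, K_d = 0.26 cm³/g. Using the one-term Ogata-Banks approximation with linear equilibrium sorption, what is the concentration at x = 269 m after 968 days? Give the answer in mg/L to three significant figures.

Retardation factor R = 1 + ρ_b·K_d/n = 1 + 1.86 × 0.26/0.40 = 2.209.
Sorption retards both mechanisms: v_R = v/R = 0.3092 m/day, D_R = D/R = 0.1046 m²/day.
v_R·t = 0.3092 × 968 = 299.3056 m; 2√(D_R t) = 20.12 m; argument = (269 − 299.3056)/20.12 = -1.506.
C = C₀ × ½·erfc(-1.506) = 24.5 × 0.9834 = 24.1 mg/L.

24.1 mg/L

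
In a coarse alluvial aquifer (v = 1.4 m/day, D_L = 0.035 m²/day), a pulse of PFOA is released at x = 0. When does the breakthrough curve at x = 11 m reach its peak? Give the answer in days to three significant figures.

7.84 days

For the 1D instantaneous-source solution, setting ∂C/∂t = 0 at fixed x gives v²t² + 2Dt − x² = 0, so t = (√(D² + v²x²) − D)/v².
√(D² + v²x²) = √(0.035² + 1.4² × 11²) = 15.40; v² = 1.96.
t = (15.40 − 0.035)/1.96 = 7.84 days (vs. the pure-advection estimate x/v = 7.86 d).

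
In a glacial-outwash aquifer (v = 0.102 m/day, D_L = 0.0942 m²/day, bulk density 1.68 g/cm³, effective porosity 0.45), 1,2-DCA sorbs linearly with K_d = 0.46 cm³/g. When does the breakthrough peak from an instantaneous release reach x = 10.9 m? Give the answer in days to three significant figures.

Retardation factor R = 1 + ρ_b·K_d/n = 1 + 1.68 × 0.46/0.45 = 2.717.
Sorption retards both mechanisms: v_R = v/R = 0.03754 m/day, D_R = D/R = 0.03467 m²/day.
Peak time from v_R²t² + 2D_R t − x² = 0: t = (√(D_R² + v_R²x²) − D_R)/v_R².
√(D_R² + v_R²x²) = √(0.03467² + 0.03754² × 10.9²) = 0.4107; v_R² = 0.001409.
t = (0.4107 − 0.03467)/0.001409 = 267 days.

267 days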